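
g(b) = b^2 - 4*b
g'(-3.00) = -10.00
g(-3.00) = 21.00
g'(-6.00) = -16.00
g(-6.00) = 60.00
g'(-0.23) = -4.46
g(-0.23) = 0.97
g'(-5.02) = -14.04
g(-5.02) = 45.28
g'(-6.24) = -16.48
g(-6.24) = 63.90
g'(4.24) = 4.48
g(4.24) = 1.02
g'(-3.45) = -10.90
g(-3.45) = 25.70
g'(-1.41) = -6.82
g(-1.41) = 7.63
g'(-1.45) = -6.90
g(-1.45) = 7.90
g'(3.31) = 2.62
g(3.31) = -2.28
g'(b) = 2*b - 4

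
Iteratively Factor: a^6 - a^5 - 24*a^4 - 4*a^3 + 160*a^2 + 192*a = (a + 3)*(a^5 - 4*a^4 - 12*a^3 + 32*a^2 + 64*a) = (a + 2)*(a + 3)*(a^4 - 6*a^3 + 32*a) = (a + 2)^2*(a + 3)*(a^3 - 8*a^2 + 16*a) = (a - 4)*(a + 2)^2*(a + 3)*(a^2 - 4*a) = a*(a - 4)*(a + 2)^2*(a + 3)*(a - 4)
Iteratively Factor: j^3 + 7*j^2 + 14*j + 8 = (j + 2)*(j^2 + 5*j + 4) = (j + 1)*(j + 2)*(j + 4)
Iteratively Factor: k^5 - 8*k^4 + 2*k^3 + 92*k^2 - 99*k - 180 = (k - 5)*(k^4 - 3*k^3 - 13*k^2 + 27*k + 36) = (k - 5)*(k + 1)*(k^3 - 4*k^2 - 9*k + 36) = (k - 5)*(k - 4)*(k + 1)*(k^2 - 9) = (k - 5)*(k - 4)*(k + 1)*(k + 3)*(k - 3)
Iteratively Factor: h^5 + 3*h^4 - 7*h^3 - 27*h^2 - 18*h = (h)*(h^4 + 3*h^3 - 7*h^2 - 27*h - 18) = h*(h + 1)*(h^3 + 2*h^2 - 9*h - 18) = h*(h + 1)*(h + 2)*(h^2 - 9) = h*(h - 3)*(h + 1)*(h + 2)*(h + 3)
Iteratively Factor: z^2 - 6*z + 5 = (z - 1)*(z - 5)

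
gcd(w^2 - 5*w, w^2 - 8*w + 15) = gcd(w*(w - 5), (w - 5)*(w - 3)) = w - 5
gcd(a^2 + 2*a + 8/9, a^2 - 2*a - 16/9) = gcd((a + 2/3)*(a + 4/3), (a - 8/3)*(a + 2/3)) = a + 2/3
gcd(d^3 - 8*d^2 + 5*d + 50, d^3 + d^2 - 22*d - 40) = d^2 - 3*d - 10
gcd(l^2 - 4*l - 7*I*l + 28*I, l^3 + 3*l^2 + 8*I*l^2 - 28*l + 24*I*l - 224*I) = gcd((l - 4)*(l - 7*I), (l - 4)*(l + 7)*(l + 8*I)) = l - 4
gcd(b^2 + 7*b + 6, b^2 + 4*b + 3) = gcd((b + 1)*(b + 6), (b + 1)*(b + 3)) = b + 1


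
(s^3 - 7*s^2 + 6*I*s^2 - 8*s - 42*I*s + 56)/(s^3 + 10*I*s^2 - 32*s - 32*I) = (s - 7)/(s + 4*I)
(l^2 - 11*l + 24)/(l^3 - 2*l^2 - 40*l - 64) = (l - 3)/(l^2 + 6*l + 8)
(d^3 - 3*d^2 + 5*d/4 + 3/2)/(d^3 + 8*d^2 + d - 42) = (d^2 - d - 3/4)/(d^2 + 10*d + 21)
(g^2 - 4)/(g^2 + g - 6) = (g + 2)/(g + 3)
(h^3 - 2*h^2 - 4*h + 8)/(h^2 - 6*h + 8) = (h^2 - 4)/(h - 4)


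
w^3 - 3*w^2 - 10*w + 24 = (w - 4)*(w - 2)*(w + 3)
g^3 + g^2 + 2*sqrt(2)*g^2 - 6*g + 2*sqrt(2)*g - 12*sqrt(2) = (g - 2)*(g + 3)*(g + 2*sqrt(2))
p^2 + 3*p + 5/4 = (p + 1/2)*(p + 5/2)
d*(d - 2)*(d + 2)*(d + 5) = d^4 + 5*d^3 - 4*d^2 - 20*d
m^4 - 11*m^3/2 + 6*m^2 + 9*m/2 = m*(m - 3)^2*(m + 1/2)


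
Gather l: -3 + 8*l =8*l - 3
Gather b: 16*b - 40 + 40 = 16*b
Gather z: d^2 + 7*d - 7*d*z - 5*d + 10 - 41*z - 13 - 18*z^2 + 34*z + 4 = d^2 + 2*d - 18*z^2 + z*(-7*d - 7) + 1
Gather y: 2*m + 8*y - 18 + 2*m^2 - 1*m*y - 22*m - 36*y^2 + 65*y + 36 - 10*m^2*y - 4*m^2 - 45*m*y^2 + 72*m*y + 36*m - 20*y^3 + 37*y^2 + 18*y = -2*m^2 + 16*m - 20*y^3 + y^2*(1 - 45*m) + y*(-10*m^2 + 71*m + 91) + 18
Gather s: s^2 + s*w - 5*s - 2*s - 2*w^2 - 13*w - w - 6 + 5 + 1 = s^2 + s*(w - 7) - 2*w^2 - 14*w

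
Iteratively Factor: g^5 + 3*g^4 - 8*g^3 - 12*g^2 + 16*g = (g + 4)*(g^4 - g^3 - 4*g^2 + 4*g) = (g - 1)*(g + 4)*(g^3 - 4*g) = (g - 2)*(g - 1)*(g + 4)*(g^2 + 2*g) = g*(g - 2)*(g - 1)*(g + 4)*(g + 2)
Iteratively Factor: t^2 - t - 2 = (t - 2)*(t + 1)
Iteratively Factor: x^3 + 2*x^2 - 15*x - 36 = (x + 3)*(x^2 - x - 12) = (x - 4)*(x + 3)*(x + 3)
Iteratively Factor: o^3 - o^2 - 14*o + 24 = (o - 2)*(o^2 + o - 12) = (o - 2)*(o + 4)*(o - 3)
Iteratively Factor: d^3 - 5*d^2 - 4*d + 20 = (d - 2)*(d^2 - 3*d - 10) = (d - 5)*(d - 2)*(d + 2)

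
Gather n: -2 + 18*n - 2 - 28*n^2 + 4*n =-28*n^2 + 22*n - 4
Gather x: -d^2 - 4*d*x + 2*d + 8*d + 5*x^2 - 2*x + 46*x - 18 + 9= -d^2 + 10*d + 5*x^2 + x*(44 - 4*d) - 9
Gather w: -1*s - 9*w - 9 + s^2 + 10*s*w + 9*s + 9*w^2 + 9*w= s^2 + 10*s*w + 8*s + 9*w^2 - 9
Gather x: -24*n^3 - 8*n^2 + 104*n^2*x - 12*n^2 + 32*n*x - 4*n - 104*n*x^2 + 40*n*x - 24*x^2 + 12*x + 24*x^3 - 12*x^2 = -24*n^3 - 20*n^2 - 4*n + 24*x^3 + x^2*(-104*n - 36) + x*(104*n^2 + 72*n + 12)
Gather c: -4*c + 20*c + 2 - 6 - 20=16*c - 24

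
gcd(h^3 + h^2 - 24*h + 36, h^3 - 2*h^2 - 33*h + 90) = h^2 + 3*h - 18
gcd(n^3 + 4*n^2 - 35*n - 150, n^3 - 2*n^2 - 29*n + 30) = n^2 - n - 30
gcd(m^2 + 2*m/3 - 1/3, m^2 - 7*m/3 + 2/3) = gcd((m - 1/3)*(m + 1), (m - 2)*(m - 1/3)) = m - 1/3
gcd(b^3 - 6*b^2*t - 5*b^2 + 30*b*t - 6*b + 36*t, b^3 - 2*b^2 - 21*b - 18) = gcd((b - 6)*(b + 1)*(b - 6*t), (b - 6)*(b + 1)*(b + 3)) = b^2 - 5*b - 6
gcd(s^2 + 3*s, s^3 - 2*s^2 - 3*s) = s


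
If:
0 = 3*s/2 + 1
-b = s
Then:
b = 2/3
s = -2/3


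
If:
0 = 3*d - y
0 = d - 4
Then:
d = 4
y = 12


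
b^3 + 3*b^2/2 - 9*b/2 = b*(b - 3/2)*(b + 3)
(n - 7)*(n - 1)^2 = n^3 - 9*n^2 + 15*n - 7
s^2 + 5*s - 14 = (s - 2)*(s + 7)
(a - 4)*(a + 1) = a^2 - 3*a - 4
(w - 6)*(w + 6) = w^2 - 36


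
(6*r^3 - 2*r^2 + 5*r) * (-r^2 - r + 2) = -6*r^5 - 4*r^4 + 9*r^3 - 9*r^2 + 10*r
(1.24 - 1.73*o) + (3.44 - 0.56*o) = 4.68 - 2.29*o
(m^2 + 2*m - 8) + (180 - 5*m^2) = -4*m^2 + 2*m + 172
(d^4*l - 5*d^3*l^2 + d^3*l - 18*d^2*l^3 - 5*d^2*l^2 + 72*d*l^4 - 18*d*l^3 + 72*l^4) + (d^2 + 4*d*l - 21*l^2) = d^4*l - 5*d^3*l^2 + d^3*l - 18*d^2*l^3 - 5*d^2*l^2 + d^2 + 72*d*l^4 - 18*d*l^3 + 4*d*l + 72*l^4 - 21*l^2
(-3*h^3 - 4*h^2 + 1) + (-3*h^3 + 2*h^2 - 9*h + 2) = -6*h^3 - 2*h^2 - 9*h + 3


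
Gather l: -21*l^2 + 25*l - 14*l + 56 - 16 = -21*l^2 + 11*l + 40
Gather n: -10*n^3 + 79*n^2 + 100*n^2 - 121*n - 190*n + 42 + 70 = -10*n^3 + 179*n^2 - 311*n + 112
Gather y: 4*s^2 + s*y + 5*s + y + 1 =4*s^2 + 5*s + y*(s + 1) + 1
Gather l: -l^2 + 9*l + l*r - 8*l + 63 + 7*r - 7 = -l^2 + l*(r + 1) + 7*r + 56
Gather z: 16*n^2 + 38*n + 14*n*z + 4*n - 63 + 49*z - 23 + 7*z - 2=16*n^2 + 42*n + z*(14*n + 56) - 88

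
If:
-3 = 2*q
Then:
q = -3/2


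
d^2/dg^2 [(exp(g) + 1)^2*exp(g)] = (9*exp(2*g) + 8*exp(g) + 1)*exp(g)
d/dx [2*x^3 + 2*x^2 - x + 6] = 6*x^2 + 4*x - 1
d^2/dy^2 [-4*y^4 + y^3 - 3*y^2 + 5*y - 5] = -48*y^2 + 6*y - 6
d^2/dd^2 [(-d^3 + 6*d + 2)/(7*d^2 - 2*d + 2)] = 4*(152*d^3 + 153*d^2 - 174*d + 2)/(343*d^6 - 294*d^5 + 378*d^4 - 176*d^3 + 108*d^2 - 24*d + 8)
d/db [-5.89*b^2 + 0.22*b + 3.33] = 0.22 - 11.78*b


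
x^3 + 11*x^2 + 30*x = x*(x + 5)*(x + 6)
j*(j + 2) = j^2 + 2*j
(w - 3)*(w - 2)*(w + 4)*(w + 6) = w^4 + 5*w^3 - 20*w^2 - 60*w + 144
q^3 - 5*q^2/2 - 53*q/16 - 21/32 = (q - 7/2)*(q + 1/4)*(q + 3/4)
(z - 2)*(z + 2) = z^2 - 4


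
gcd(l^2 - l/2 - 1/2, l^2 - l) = l - 1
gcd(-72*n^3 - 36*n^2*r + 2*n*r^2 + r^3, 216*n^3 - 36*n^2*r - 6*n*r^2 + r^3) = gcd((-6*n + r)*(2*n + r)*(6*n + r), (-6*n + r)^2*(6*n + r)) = -36*n^2 + r^2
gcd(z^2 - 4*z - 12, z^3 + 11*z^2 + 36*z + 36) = z + 2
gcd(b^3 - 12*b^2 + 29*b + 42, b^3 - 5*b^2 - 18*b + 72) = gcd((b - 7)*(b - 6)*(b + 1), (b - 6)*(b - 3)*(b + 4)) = b - 6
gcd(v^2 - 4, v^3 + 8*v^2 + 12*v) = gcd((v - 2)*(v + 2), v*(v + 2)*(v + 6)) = v + 2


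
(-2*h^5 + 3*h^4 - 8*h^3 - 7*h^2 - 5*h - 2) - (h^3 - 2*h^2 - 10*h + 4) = -2*h^5 + 3*h^4 - 9*h^3 - 5*h^2 + 5*h - 6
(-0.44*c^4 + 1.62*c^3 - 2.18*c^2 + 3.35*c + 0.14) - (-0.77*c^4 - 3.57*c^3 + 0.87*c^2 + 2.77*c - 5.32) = 0.33*c^4 + 5.19*c^3 - 3.05*c^2 + 0.58*c + 5.46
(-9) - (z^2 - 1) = -z^2 - 8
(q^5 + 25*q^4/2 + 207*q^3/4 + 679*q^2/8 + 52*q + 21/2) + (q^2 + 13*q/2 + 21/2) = q^5 + 25*q^4/2 + 207*q^3/4 + 687*q^2/8 + 117*q/2 + 21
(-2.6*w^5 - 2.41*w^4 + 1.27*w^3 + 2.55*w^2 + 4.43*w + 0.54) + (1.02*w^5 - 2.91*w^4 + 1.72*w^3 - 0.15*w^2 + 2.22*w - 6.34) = -1.58*w^5 - 5.32*w^4 + 2.99*w^3 + 2.4*w^2 + 6.65*w - 5.8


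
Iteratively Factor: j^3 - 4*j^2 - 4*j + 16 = (j - 4)*(j^2 - 4) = (j - 4)*(j + 2)*(j - 2)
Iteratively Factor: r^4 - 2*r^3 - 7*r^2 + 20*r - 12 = (r - 1)*(r^3 - r^2 - 8*r + 12) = (r - 1)*(r + 3)*(r^2 - 4*r + 4) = (r - 2)*(r - 1)*(r + 3)*(r - 2)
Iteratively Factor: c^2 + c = (c)*(c + 1)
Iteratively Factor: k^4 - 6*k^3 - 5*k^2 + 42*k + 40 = (k - 4)*(k^3 - 2*k^2 - 13*k - 10) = (k - 5)*(k - 4)*(k^2 + 3*k + 2) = (k - 5)*(k - 4)*(k + 2)*(k + 1)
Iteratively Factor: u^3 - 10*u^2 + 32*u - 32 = (u - 4)*(u^2 - 6*u + 8) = (u - 4)^2*(u - 2)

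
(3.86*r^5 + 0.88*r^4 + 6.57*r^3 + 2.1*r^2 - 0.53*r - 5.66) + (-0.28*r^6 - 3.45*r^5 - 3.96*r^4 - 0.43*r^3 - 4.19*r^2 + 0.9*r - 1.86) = -0.28*r^6 + 0.41*r^5 - 3.08*r^4 + 6.14*r^3 - 2.09*r^2 + 0.37*r - 7.52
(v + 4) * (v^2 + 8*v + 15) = v^3 + 12*v^2 + 47*v + 60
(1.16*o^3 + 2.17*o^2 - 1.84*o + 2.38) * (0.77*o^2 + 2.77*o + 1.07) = 0.8932*o^5 + 4.8841*o^4 + 5.8353*o^3 - 0.9423*o^2 + 4.6238*o + 2.5466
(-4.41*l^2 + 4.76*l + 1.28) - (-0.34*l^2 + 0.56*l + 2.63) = -4.07*l^2 + 4.2*l - 1.35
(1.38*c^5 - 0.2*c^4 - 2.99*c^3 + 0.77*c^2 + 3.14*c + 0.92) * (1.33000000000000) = 1.8354*c^5 - 0.266*c^4 - 3.9767*c^3 + 1.0241*c^2 + 4.1762*c + 1.2236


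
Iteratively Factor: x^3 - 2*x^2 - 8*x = (x)*(x^2 - 2*x - 8) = x*(x - 4)*(x + 2)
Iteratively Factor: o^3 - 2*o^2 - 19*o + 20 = (o - 1)*(o^2 - o - 20) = (o - 5)*(o - 1)*(o + 4)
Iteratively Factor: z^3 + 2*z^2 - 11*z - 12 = (z - 3)*(z^2 + 5*z + 4) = (z - 3)*(z + 4)*(z + 1)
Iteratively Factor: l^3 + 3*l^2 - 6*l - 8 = (l - 2)*(l^2 + 5*l + 4) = (l - 2)*(l + 1)*(l + 4)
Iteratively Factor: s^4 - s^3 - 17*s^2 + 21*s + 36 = (s + 1)*(s^3 - 2*s^2 - 15*s + 36) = (s - 3)*(s + 1)*(s^2 + s - 12) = (s - 3)*(s + 1)*(s + 4)*(s - 3)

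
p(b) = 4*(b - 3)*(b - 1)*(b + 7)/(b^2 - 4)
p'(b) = -8*b*(b - 3)*(b - 1)*(b + 7)/(b^2 - 4)^2 + 4*(b - 3)*(b - 1)/(b^2 - 4) + 4*(b - 3)*(b + 7)/(b^2 - 4) + 4*(b - 1)*(b + 7)/(b^2 - 4)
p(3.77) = 9.00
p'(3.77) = 9.13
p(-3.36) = 55.39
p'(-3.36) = 44.86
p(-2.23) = 331.29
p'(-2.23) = 1422.27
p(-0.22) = -26.96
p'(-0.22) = 29.50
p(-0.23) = -27.26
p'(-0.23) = 29.75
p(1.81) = 46.92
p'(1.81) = 258.47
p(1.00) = 0.00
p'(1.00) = 21.33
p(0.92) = -1.67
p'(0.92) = 20.51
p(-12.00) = -27.86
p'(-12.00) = 4.80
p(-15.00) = -41.70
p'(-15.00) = 4.47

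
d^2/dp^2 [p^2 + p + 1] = 2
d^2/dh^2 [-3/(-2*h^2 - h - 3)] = 6*(-4*h^2 - 2*h + (4*h + 1)^2 - 6)/(2*h^2 + h + 3)^3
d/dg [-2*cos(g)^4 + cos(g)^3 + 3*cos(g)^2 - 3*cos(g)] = 3*sin(g)^3 + 2*sin(g)*cos(3*g)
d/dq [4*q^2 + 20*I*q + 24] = 8*q + 20*I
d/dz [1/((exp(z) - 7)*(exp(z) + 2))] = (5 - 2*exp(z))*exp(z)/(exp(4*z) - 10*exp(3*z) - 3*exp(2*z) + 140*exp(z) + 196)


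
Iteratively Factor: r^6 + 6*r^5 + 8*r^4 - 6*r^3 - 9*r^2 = (r + 3)*(r^5 + 3*r^4 - r^3 - 3*r^2) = r*(r + 3)*(r^4 + 3*r^3 - r^2 - 3*r) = r*(r - 1)*(r + 3)*(r^3 + 4*r^2 + 3*r) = r^2*(r - 1)*(r + 3)*(r^2 + 4*r + 3) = r^2*(r - 1)*(r + 3)^2*(r + 1)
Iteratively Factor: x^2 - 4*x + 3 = (x - 1)*(x - 3)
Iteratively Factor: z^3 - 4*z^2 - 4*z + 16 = (z - 2)*(z^2 - 2*z - 8) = (z - 2)*(z + 2)*(z - 4)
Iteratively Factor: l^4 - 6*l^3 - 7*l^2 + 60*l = (l + 3)*(l^3 - 9*l^2 + 20*l) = l*(l + 3)*(l^2 - 9*l + 20) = l*(l - 4)*(l + 3)*(l - 5)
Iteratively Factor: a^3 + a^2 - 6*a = (a - 2)*(a^2 + 3*a) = (a - 2)*(a + 3)*(a)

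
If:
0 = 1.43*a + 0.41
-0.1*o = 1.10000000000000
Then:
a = -0.29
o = -11.00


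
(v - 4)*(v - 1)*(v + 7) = v^3 + 2*v^2 - 31*v + 28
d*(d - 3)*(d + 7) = d^3 + 4*d^2 - 21*d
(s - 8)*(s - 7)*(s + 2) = s^3 - 13*s^2 + 26*s + 112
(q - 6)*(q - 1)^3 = q^4 - 9*q^3 + 21*q^2 - 19*q + 6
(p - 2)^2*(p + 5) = p^3 + p^2 - 16*p + 20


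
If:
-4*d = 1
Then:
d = -1/4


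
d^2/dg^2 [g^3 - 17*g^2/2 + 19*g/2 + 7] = 6*g - 17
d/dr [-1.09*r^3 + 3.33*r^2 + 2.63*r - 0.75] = -3.27*r^2 + 6.66*r + 2.63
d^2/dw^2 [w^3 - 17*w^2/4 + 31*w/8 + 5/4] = 6*w - 17/2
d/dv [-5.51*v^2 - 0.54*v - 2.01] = -11.02*v - 0.54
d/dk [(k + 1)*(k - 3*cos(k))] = k + (k + 1)*(3*sin(k) + 1) - 3*cos(k)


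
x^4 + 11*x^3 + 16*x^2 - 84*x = x*(x - 2)*(x + 6)*(x + 7)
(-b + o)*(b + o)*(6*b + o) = -6*b^3 - b^2*o + 6*b*o^2 + o^3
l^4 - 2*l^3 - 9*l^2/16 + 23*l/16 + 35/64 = (l - 7/4)*(l - 5/4)*(l + 1/2)^2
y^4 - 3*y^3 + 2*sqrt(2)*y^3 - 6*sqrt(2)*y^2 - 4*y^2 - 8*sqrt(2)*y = y*(y - 4)*(y + 1)*(y + 2*sqrt(2))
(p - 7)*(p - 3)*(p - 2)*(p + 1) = p^4 - 11*p^3 + 29*p^2 - p - 42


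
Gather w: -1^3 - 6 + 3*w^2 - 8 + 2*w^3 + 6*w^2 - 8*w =2*w^3 + 9*w^2 - 8*w - 15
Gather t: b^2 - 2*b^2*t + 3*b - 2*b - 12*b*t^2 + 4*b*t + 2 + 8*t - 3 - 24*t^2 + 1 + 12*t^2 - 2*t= b^2 + b + t^2*(-12*b - 12) + t*(-2*b^2 + 4*b + 6)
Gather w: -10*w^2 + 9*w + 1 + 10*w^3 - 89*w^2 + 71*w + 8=10*w^3 - 99*w^2 + 80*w + 9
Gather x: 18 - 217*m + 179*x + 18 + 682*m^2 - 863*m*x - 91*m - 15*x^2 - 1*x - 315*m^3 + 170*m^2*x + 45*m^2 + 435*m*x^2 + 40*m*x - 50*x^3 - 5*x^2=-315*m^3 + 727*m^2 - 308*m - 50*x^3 + x^2*(435*m - 20) + x*(170*m^2 - 823*m + 178) + 36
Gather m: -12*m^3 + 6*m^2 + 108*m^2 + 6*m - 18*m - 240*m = -12*m^3 + 114*m^2 - 252*m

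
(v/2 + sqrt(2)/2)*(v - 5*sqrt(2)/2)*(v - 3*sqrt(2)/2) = v^3/2 - 3*sqrt(2)*v^2/2 - v/4 + 15*sqrt(2)/4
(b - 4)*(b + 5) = b^2 + b - 20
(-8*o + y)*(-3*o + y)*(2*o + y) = 48*o^3 + 2*o^2*y - 9*o*y^2 + y^3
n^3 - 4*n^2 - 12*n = n*(n - 6)*(n + 2)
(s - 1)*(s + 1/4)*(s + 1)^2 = s^4 + 5*s^3/4 - 3*s^2/4 - 5*s/4 - 1/4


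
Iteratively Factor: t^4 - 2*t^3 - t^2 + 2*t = (t - 2)*(t^3 - t) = t*(t - 2)*(t^2 - 1) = t*(t - 2)*(t - 1)*(t + 1)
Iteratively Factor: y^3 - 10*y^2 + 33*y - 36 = (y - 3)*(y^2 - 7*y + 12) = (y - 4)*(y - 3)*(y - 3)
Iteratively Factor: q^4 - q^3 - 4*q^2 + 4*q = (q + 2)*(q^3 - 3*q^2 + 2*q) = q*(q + 2)*(q^2 - 3*q + 2) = q*(q - 1)*(q + 2)*(q - 2)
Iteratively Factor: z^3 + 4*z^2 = (z)*(z^2 + 4*z) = z*(z + 4)*(z)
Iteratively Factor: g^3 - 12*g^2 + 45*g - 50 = (g - 5)*(g^2 - 7*g + 10) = (g - 5)^2*(g - 2)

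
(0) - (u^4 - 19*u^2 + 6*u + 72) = -u^4 + 19*u^2 - 6*u - 72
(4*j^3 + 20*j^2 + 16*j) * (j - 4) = 4*j^4 + 4*j^3 - 64*j^2 - 64*j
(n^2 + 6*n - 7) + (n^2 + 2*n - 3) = 2*n^2 + 8*n - 10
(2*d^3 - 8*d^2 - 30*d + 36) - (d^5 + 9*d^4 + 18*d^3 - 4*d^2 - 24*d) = -d^5 - 9*d^4 - 16*d^3 - 4*d^2 - 6*d + 36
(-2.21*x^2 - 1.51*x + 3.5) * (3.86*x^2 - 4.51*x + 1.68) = -8.5306*x^4 + 4.1385*x^3 + 16.6073*x^2 - 18.3218*x + 5.88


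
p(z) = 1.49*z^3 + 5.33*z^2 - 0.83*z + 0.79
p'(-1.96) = -4.55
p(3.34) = 112.99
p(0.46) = 1.68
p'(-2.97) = 6.94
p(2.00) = 32.37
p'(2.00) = 38.37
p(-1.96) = 11.67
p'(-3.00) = 7.42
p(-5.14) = -56.46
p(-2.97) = 11.24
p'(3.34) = 84.64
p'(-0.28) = -3.46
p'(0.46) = 5.02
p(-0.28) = 1.41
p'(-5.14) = 62.47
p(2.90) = 79.55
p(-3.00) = 11.02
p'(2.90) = 67.68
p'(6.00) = 224.05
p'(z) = 4.47*z^2 + 10.66*z - 0.83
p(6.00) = 509.53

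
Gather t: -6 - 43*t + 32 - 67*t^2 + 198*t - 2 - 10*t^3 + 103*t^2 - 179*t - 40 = -10*t^3 + 36*t^2 - 24*t - 16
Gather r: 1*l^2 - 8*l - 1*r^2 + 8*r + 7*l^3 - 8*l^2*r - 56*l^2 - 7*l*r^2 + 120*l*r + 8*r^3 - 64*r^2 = 7*l^3 - 55*l^2 - 8*l + 8*r^3 + r^2*(-7*l - 65) + r*(-8*l^2 + 120*l + 8)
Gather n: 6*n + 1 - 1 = 6*n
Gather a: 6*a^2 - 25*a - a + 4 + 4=6*a^2 - 26*a + 8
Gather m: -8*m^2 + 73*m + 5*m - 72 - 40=-8*m^2 + 78*m - 112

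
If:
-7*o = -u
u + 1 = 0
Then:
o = -1/7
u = -1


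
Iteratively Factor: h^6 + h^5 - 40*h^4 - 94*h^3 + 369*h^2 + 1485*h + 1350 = (h + 2)*(h^5 - h^4 - 38*h^3 - 18*h^2 + 405*h + 675) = (h + 2)*(h + 3)*(h^4 - 4*h^3 - 26*h^2 + 60*h + 225) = (h - 5)*(h + 2)*(h + 3)*(h^3 + h^2 - 21*h - 45) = (h - 5)*(h + 2)*(h + 3)^2*(h^2 - 2*h - 15) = (h - 5)^2*(h + 2)*(h + 3)^2*(h + 3)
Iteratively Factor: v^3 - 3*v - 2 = (v + 1)*(v^2 - v - 2) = (v - 2)*(v + 1)*(v + 1)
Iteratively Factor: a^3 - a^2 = (a)*(a^2 - a) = a^2*(a - 1)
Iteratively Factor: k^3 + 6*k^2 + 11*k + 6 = (k + 1)*(k^2 + 5*k + 6) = (k + 1)*(k + 2)*(k + 3)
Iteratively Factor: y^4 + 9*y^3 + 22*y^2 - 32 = (y - 1)*(y^3 + 10*y^2 + 32*y + 32) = (y - 1)*(y + 4)*(y^2 + 6*y + 8) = (y - 1)*(y + 4)^2*(y + 2)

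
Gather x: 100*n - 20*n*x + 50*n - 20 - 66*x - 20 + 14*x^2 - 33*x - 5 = 150*n + 14*x^2 + x*(-20*n - 99) - 45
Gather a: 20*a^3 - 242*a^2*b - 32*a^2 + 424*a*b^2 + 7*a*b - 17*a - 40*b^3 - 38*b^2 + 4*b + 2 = 20*a^3 + a^2*(-242*b - 32) + a*(424*b^2 + 7*b - 17) - 40*b^3 - 38*b^2 + 4*b + 2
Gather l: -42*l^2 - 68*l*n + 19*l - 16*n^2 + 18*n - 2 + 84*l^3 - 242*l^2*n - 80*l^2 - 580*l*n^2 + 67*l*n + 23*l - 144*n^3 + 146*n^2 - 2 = 84*l^3 + l^2*(-242*n - 122) + l*(-580*n^2 - n + 42) - 144*n^3 + 130*n^2 + 18*n - 4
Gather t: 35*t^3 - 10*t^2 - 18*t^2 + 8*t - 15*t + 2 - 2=35*t^3 - 28*t^2 - 7*t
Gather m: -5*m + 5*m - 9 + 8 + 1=0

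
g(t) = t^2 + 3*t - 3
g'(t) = 2*t + 3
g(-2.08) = -4.91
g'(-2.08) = -1.16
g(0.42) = -1.56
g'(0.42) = 3.84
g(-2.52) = -4.21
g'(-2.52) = -2.04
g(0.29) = -2.05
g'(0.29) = 3.58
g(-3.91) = 0.56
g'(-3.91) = -4.82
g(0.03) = -2.91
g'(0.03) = 3.06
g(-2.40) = -4.44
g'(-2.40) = -1.80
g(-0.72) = -4.64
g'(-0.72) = 1.56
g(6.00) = 51.00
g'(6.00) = 15.00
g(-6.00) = 15.00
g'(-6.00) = -9.00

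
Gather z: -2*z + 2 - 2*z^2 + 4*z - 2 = -2*z^2 + 2*z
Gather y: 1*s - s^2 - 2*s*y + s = -s^2 - 2*s*y + 2*s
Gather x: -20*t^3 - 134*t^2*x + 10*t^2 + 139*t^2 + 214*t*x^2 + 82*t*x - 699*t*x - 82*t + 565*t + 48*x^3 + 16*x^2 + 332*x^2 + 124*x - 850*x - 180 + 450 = -20*t^3 + 149*t^2 + 483*t + 48*x^3 + x^2*(214*t + 348) + x*(-134*t^2 - 617*t - 726) + 270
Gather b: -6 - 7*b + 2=-7*b - 4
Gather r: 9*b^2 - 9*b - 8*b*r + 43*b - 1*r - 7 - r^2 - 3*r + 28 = 9*b^2 + 34*b - r^2 + r*(-8*b - 4) + 21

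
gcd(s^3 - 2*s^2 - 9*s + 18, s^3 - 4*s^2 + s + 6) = s^2 - 5*s + 6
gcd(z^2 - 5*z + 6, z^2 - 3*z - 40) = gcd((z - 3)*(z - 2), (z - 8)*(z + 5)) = 1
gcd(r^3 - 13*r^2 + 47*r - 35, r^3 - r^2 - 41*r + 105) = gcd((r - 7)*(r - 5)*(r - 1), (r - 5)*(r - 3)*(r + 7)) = r - 5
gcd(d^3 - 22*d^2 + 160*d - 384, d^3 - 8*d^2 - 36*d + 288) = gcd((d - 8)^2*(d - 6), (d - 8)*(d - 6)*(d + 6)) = d^2 - 14*d + 48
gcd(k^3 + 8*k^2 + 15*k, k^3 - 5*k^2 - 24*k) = k^2 + 3*k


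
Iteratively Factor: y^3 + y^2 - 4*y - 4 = (y + 1)*(y^2 - 4) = (y + 1)*(y + 2)*(y - 2)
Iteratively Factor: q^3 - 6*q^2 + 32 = (q - 4)*(q^2 - 2*q - 8) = (q - 4)^2*(q + 2)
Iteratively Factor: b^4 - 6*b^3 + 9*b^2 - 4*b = (b - 1)*(b^3 - 5*b^2 + 4*b) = (b - 4)*(b - 1)*(b^2 - b) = b*(b - 4)*(b - 1)*(b - 1)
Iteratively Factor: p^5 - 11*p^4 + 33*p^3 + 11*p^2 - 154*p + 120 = (p - 4)*(p^4 - 7*p^3 + 5*p^2 + 31*p - 30) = (p - 4)*(p - 3)*(p^3 - 4*p^2 - 7*p + 10) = (p - 4)*(p - 3)*(p + 2)*(p^2 - 6*p + 5) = (p - 5)*(p - 4)*(p - 3)*(p + 2)*(p - 1)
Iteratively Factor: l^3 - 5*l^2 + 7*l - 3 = (l - 3)*(l^2 - 2*l + 1) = (l - 3)*(l - 1)*(l - 1)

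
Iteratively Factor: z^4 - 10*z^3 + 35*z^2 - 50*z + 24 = (z - 1)*(z^3 - 9*z^2 + 26*z - 24) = (z - 2)*(z - 1)*(z^2 - 7*z + 12) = (z - 4)*(z - 2)*(z - 1)*(z - 3)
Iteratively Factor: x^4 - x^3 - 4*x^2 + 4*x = (x)*(x^3 - x^2 - 4*x + 4) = x*(x + 2)*(x^2 - 3*x + 2) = x*(x - 1)*(x + 2)*(x - 2)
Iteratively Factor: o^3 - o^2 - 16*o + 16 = (o + 4)*(o^2 - 5*o + 4) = (o - 4)*(o + 4)*(o - 1)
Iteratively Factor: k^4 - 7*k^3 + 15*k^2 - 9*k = (k - 3)*(k^3 - 4*k^2 + 3*k) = (k - 3)*(k - 1)*(k^2 - 3*k) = (k - 3)^2*(k - 1)*(k)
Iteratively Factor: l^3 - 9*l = (l - 3)*(l^2 + 3*l) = l*(l - 3)*(l + 3)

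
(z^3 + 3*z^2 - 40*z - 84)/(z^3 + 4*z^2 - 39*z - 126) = (z + 2)/(z + 3)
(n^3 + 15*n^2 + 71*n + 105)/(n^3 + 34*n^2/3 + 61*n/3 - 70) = 3*(n^2 + 8*n + 15)/(3*n^2 + 13*n - 30)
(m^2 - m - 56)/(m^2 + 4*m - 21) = (m - 8)/(m - 3)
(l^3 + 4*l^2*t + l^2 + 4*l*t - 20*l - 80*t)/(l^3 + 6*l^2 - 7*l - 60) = (l^2 + 4*l*t - 4*l - 16*t)/(l^2 + l - 12)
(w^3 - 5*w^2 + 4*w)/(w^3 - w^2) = (w - 4)/w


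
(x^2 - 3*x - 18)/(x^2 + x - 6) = (x - 6)/(x - 2)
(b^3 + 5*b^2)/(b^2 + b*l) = b*(b + 5)/(b + l)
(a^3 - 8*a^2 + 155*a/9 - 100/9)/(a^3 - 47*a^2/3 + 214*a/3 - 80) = (3*a^2 - 19*a + 20)/(3*(a^2 - 14*a + 48))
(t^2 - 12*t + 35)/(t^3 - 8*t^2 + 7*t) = (t - 5)/(t*(t - 1))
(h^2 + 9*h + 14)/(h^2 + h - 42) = (h + 2)/(h - 6)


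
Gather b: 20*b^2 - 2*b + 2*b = 20*b^2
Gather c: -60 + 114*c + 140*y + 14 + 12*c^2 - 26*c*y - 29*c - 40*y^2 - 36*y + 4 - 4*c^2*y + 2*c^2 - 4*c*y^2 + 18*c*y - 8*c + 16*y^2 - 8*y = c^2*(14 - 4*y) + c*(-4*y^2 - 8*y + 77) - 24*y^2 + 96*y - 42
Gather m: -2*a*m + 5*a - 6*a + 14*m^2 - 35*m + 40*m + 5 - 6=-a + 14*m^2 + m*(5 - 2*a) - 1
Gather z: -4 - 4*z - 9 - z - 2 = -5*z - 15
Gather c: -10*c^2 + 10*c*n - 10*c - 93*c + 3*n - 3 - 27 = -10*c^2 + c*(10*n - 103) + 3*n - 30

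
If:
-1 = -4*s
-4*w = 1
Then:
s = 1/4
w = -1/4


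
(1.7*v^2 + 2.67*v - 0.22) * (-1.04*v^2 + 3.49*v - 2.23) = -1.768*v^4 + 3.1562*v^3 + 5.7561*v^2 - 6.7219*v + 0.4906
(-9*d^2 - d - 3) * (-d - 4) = 9*d^3 + 37*d^2 + 7*d + 12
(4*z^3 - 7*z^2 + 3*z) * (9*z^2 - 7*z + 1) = 36*z^5 - 91*z^4 + 80*z^3 - 28*z^2 + 3*z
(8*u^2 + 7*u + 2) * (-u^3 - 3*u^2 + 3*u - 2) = -8*u^5 - 31*u^4 + u^3 - u^2 - 8*u - 4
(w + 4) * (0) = 0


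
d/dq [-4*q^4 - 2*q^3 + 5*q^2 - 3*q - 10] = -16*q^3 - 6*q^2 + 10*q - 3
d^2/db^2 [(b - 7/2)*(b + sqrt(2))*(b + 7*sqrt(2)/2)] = 6*b - 7 + 9*sqrt(2)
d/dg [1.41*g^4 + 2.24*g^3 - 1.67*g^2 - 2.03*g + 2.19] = 5.64*g^3 + 6.72*g^2 - 3.34*g - 2.03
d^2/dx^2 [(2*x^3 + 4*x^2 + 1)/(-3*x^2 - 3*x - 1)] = 2*(24*x^3 - 9*x^2 - 33*x - 10)/(27*x^6 + 81*x^5 + 108*x^4 + 81*x^3 + 36*x^2 + 9*x + 1)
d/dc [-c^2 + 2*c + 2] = 2 - 2*c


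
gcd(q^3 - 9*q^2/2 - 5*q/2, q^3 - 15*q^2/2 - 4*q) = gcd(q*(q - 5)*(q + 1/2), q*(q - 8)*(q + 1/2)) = q^2 + q/2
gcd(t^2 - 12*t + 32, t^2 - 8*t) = t - 8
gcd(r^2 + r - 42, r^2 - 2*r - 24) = r - 6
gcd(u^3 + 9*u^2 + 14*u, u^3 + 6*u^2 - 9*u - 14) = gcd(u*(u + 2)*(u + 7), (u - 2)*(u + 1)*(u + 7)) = u + 7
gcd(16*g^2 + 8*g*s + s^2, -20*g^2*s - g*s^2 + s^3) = 4*g + s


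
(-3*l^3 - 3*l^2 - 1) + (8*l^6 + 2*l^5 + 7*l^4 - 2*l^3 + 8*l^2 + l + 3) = 8*l^6 + 2*l^5 + 7*l^4 - 5*l^3 + 5*l^2 + l + 2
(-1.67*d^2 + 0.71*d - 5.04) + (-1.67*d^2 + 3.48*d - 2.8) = -3.34*d^2 + 4.19*d - 7.84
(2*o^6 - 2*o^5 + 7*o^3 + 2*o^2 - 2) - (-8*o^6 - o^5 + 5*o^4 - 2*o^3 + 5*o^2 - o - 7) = 10*o^6 - o^5 - 5*o^4 + 9*o^3 - 3*o^2 + o + 5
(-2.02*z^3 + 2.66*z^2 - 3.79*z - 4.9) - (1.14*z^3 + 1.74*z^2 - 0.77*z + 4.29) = -3.16*z^3 + 0.92*z^2 - 3.02*z - 9.19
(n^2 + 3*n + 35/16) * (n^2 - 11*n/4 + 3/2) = n^4 + n^3/4 - 73*n^2/16 - 97*n/64 + 105/32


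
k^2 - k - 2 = (k - 2)*(k + 1)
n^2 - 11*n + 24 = (n - 8)*(n - 3)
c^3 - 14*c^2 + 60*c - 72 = (c - 6)^2*(c - 2)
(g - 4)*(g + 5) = g^2 + g - 20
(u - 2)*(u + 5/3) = u^2 - u/3 - 10/3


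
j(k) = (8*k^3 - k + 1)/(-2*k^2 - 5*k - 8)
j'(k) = (4*k + 5)*(8*k^3 - k + 1)/(-2*k^2 - 5*k - 8)^2 + (24*k^2 - 1)/(-2*k^2 - 5*k - 8)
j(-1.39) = 3.89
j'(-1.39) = -8.79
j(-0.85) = 0.59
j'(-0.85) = -3.33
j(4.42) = -9.94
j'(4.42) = -3.51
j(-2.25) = 12.78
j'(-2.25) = -10.09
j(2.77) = -4.52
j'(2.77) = -2.97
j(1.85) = -2.07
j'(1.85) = -2.30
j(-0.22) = -0.16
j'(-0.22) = 0.07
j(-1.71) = 7.04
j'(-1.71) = -10.61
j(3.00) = -5.22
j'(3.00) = -3.08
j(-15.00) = 70.45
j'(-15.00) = -3.98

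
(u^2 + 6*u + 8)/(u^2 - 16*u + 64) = (u^2 + 6*u + 8)/(u^2 - 16*u + 64)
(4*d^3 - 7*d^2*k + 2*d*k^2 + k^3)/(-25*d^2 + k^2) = (-4*d^3 + 7*d^2*k - 2*d*k^2 - k^3)/(25*d^2 - k^2)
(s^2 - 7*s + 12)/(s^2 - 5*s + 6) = (s - 4)/(s - 2)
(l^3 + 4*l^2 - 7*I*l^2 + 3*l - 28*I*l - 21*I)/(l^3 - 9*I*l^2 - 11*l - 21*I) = (l^2 + 4*l + 3)/(l^2 - 2*I*l + 3)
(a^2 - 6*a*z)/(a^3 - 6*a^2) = (a - 6*z)/(a*(a - 6))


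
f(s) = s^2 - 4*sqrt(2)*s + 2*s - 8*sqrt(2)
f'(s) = 2*s - 4*sqrt(2) + 2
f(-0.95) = -6.94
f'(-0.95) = -5.56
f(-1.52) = -3.44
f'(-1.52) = -6.70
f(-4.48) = 25.14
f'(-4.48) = -12.62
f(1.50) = -14.55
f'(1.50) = -0.66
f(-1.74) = -1.92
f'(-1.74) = -7.14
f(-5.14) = 33.90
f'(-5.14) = -13.94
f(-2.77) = 6.49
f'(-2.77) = -9.20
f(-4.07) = 20.13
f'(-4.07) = -11.80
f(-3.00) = 8.66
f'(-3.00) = -9.66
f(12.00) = 88.80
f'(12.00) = 20.34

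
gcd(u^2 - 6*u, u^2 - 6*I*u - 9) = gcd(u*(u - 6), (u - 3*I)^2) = 1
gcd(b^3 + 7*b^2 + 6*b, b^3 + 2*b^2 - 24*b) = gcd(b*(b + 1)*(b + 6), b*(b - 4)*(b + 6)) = b^2 + 6*b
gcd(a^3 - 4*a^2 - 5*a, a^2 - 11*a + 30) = a - 5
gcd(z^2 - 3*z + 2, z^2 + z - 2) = z - 1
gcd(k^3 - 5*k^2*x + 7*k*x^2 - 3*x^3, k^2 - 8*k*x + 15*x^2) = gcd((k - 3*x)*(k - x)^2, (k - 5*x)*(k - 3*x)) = -k + 3*x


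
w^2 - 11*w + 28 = (w - 7)*(w - 4)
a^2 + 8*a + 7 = (a + 1)*(a + 7)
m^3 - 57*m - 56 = (m - 8)*(m + 1)*(m + 7)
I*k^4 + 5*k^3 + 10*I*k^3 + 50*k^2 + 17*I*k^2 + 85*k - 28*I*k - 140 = (k + 4)*(k + 7)*(k - 5*I)*(I*k - I)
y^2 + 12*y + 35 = (y + 5)*(y + 7)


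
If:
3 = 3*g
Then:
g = 1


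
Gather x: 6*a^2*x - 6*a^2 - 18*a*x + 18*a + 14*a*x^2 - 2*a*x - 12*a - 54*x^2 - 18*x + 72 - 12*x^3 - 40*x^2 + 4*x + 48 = -6*a^2 + 6*a - 12*x^3 + x^2*(14*a - 94) + x*(6*a^2 - 20*a - 14) + 120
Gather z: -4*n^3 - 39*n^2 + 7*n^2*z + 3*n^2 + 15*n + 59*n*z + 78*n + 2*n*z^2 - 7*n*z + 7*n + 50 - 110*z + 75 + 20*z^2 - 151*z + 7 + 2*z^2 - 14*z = -4*n^3 - 36*n^2 + 100*n + z^2*(2*n + 22) + z*(7*n^2 + 52*n - 275) + 132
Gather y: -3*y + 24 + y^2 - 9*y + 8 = y^2 - 12*y + 32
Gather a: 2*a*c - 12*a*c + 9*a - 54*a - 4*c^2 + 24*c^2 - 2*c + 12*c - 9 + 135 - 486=a*(-10*c - 45) + 20*c^2 + 10*c - 360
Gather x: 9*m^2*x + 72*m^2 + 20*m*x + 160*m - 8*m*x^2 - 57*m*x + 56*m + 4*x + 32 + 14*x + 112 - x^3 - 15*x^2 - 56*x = 72*m^2 + 216*m - x^3 + x^2*(-8*m - 15) + x*(9*m^2 - 37*m - 38) + 144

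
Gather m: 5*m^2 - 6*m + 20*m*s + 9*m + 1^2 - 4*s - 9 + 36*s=5*m^2 + m*(20*s + 3) + 32*s - 8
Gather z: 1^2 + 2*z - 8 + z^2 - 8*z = z^2 - 6*z - 7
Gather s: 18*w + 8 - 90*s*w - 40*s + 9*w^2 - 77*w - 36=s*(-90*w - 40) + 9*w^2 - 59*w - 28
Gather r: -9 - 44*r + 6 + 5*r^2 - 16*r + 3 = 5*r^2 - 60*r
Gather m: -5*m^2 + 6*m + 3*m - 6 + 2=-5*m^2 + 9*m - 4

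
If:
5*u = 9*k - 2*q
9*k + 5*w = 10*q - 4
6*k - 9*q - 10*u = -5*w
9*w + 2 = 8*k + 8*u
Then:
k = -294/1261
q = -226/1261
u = -2194/6305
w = -4658/6305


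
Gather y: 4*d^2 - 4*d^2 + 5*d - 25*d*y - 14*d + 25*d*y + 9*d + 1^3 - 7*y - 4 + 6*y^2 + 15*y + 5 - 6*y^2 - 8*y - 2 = 0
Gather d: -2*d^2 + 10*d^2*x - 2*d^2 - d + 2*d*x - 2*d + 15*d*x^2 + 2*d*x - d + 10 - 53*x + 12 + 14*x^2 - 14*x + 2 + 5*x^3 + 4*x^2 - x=d^2*(10*x - 4) + d*(15*x^2 + 4*x - 4) + 5*x^3 + 18*x^2 - 68*x + 24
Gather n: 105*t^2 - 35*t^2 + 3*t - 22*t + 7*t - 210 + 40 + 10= 70*t^2 - 12*t - 160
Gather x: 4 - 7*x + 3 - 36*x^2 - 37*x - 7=-36*x^2 - 44*x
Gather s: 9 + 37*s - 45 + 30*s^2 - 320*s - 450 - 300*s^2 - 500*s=-270*s^2 - 783*s - 486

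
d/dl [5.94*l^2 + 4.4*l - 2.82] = 11.88*l + 4.4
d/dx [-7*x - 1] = -7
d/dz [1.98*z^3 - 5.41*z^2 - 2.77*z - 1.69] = 5.94*z^2 - 10.82*z - 2.77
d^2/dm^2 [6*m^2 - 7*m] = 12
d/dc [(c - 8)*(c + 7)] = 2*c - 1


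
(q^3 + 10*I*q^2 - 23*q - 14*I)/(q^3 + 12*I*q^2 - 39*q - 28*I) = (q + 2*I)/(q + 4*I)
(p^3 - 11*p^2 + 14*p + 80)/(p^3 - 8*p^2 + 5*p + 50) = (p - 8)/(p - 5)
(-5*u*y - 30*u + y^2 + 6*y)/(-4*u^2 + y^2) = (5*u*y + 30*u - y^2 - 6*y)/(4*u^2 - y^2)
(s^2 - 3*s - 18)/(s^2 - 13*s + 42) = (s + 3)/(s - 7)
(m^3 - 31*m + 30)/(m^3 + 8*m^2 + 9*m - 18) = (m - 5)/(m + 3)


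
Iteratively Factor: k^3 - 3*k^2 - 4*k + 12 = (k + 2)*(k^2 - 5*k + 6) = (k - 2)*(k + 2)*(k - 3)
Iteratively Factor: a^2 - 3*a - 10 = (a - 5)*(a + 2)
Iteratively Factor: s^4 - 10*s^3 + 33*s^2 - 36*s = (s - 4)*(s^3 - 6*s^2 + 9*s) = (s - 4)*(s - 3)*(s^2 - 3*s) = s*(s - 4)*(s - 3)*(s - 3)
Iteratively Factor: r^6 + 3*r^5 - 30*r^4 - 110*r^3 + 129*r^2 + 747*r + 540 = (r + 1)*(r^5 + 2*r^4 - 32*r^3 - 78*r^2 + 207*r + 540) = (r + 1)*(r + 3)*(r^4 - r^3 - 29*r^2 + 9*r + 180) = (r - 3)*(r + 1)*(r + 3)*(r^3 + 2*r^2 - 23*r - 60) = (r - 3)*(r + 1)*(r + 3)*(r + 4)*(r^2 - 2*r - 15) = (r - 3)*(r + 1)*(r + 3)^2*(r + 4)*(r - 5)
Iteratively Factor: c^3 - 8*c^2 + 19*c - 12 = (c - 3)*(c^2 - 5*c + 4) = (c - 3)*(c - 1)*(c - 4)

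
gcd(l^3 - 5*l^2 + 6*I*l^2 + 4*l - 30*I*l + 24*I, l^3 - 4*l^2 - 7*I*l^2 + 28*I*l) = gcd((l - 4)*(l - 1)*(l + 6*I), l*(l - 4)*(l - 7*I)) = l - 4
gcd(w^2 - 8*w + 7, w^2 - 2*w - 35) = w - 7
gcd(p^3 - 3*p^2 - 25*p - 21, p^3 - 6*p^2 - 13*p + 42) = p^2 - 4*p - 21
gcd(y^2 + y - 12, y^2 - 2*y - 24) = y + 4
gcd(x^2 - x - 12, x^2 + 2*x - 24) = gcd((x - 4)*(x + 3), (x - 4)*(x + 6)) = x - 4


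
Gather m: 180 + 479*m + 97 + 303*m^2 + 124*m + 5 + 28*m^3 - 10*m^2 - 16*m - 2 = 28*m^3 + 293*m^2 + 587*m + 280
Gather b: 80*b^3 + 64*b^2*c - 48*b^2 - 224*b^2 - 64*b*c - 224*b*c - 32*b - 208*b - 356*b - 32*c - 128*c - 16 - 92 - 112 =80*b^3 + b^2*(64*c - 272) + b*(-288*c - 596) - 160*c - 220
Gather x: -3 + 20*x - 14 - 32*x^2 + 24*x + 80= -32*x^2 + 44*x + 63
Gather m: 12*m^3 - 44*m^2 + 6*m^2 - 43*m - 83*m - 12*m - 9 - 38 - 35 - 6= 12*m^3 - 38*m^2 - 138*m - 88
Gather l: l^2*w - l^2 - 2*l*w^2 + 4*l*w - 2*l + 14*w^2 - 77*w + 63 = l^2*(w - 1) + l*(-2*w^2 + 4*w - 2) + 14*w^2 - 77*w + 63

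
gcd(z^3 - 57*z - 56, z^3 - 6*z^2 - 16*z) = z - 8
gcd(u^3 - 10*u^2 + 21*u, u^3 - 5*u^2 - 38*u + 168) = u - 7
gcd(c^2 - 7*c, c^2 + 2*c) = c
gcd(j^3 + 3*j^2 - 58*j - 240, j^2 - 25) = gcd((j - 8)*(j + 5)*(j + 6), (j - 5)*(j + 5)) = j + 5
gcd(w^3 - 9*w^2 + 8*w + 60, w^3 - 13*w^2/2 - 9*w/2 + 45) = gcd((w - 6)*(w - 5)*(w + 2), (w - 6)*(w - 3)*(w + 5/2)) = w - 6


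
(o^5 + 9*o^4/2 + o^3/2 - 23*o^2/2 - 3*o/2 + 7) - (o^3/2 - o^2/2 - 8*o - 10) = o^5 + 9*o^4/2 - 11*o^2 + 13*o/2 + 17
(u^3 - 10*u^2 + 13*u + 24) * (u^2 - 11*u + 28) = u^5 - 21*u^4 + 151*u^3 - 399*u^2 + 100*u + 672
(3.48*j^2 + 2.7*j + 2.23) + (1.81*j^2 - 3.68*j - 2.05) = 5.29*j^2 - 0.98*j + 0.18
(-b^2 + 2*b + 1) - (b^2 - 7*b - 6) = -2*b^2 + 9*b + 7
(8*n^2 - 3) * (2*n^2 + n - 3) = 16*n^4 + 8*n^3 - 30*n^2 - 3*n + 9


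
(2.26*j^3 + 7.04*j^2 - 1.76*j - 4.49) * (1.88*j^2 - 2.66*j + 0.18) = 4.2488*j^5 + 7.2236*j^4 - 21.6284*j^3 - 2.4924*j^2 + 11.6266*j - 0.8082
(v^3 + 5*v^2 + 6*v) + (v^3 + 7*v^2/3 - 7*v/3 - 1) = 2*v^3 + 22*v^2/3 + 11*v/3 - 1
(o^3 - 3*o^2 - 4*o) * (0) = 0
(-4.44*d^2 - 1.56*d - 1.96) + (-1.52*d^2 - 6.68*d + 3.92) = -5.96*d^2 - 8.24*d + 1.96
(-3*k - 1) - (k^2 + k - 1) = -k^2 - 4*k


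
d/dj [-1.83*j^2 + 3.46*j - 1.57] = 3.46 - 3.66*j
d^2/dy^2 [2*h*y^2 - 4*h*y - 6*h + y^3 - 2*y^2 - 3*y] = 4*h + 6*y - 4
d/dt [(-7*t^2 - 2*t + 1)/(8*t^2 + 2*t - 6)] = (t^2 + 34*t + 5)/(2*(16*t^4 + 8*t^3 - 23*t^2 - 6*t + 9))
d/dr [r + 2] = 1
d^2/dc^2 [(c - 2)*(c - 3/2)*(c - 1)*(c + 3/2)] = 12*c^2 - 18*c - 1/2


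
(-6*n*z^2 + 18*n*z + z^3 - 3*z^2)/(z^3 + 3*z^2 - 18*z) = (-6*n + z)/(z + 6)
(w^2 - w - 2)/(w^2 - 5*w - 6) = (w - 2)/(w - 6)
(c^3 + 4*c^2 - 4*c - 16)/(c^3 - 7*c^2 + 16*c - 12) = (c^2 + 6*c + 8)/(c^2 - 5*c + 6)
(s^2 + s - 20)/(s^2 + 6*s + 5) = (s - 4)/(s + 1)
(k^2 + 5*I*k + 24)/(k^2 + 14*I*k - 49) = (k^2 + 5*I*k + 24)/(k^2 + 14*I*k - 49)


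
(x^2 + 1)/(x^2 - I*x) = (x + I)/x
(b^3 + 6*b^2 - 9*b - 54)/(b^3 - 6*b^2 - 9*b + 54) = (b + 6)/(b - 6)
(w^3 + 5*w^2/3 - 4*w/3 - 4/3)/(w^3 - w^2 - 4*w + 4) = (w + 2/3)/(w - 2)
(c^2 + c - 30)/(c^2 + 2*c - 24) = (c - 5)/(c - 4)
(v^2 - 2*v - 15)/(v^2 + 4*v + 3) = (v - 5)/(v + 1)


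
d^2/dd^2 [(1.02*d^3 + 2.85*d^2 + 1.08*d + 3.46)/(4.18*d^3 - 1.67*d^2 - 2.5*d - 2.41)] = (113.833104*d^6 + 177.175152*d^5 + 982.218072*d^4 + 24.8367399999998*d^3 - 60.437358*d^2 + 305.270604*d + 35.491246)/(73.034632*d^9 - 87.536724*d^8 - 96.070194*d^7 - 26.273915*d^6 + 158.397726*d^5 + 99.630753*d^4 - 3.16192600000001*d^3 - 74.286081*d^2 - 43.56075*d - 13.997521)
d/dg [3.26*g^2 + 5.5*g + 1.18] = 6.52*g + 5.5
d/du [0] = 0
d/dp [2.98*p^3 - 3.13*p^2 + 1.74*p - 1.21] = 8.94*p^2 - 6.26*p + 1.74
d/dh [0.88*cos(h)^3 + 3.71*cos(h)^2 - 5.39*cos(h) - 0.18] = (-2.64*cos(h)^2 - 7.42*cos(h) + 5.39)*sin(h)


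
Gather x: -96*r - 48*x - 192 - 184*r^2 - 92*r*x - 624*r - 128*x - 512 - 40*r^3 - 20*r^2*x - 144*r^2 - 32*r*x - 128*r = -40*r^3 - 328*r^2 - 848*r + x*(-20*r^2 - 124*r - 176) - 704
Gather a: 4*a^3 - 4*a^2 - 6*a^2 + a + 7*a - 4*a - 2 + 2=4*a^3 - 10*a^2 + 4*a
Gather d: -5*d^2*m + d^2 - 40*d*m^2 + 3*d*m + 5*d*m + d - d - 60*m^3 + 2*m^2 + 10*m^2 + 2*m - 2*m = d^2*(1 - 5*m) + d*(-40*m^2 + 8*m) - 60*m^3 + 12*m^2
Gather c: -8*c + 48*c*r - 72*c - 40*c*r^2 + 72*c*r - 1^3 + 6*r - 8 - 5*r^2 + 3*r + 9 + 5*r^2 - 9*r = c*(-40*r^2 + 120*r - 80)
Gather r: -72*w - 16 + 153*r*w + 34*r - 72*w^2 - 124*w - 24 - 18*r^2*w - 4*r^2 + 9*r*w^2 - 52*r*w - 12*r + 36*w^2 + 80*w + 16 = r^2*(-18*w - 4) + r*(9*w^2 + 101*w + 22) - 36*w^2 - 116*w - 24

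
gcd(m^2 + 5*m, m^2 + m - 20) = m + 5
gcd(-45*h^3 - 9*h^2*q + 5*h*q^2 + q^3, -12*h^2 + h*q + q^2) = -3*h + q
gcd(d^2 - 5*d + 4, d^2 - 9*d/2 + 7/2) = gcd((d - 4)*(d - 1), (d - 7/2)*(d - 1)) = d - 1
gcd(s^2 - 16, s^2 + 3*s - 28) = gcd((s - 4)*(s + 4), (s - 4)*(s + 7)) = s - 4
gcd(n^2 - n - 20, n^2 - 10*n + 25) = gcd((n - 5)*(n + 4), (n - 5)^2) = n - 5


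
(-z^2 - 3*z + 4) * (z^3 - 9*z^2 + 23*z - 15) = -z^5 + 6*z^4 + 8*z^3 - 90*z^2 + 137*z - 60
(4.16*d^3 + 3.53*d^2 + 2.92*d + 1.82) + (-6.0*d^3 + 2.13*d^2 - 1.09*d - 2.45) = -1.84*d^3 + 5.66*d^2 + 1.83*d - 0.63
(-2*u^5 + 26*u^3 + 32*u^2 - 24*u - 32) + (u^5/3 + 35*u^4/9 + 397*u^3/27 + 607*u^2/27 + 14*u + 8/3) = -5*u^5/3 + 35*u^4/9 + 1099*u^3/27 + 1471*u^2/27 - 10*u - 88/3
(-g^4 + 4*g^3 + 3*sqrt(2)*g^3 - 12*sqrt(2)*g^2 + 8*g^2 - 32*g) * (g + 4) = -g^5 + 3*sqrt(2)*g^4 + 24*g^3 - 48*sqrt(2)*g^2 - 128*g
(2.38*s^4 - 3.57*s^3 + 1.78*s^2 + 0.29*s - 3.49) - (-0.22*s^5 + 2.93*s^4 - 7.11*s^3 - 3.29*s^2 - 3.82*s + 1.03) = 0.22*s^5 - 0.55*s^4 + 3.54*s^3 + 5.07*s^2 + 4.11*s - 4.52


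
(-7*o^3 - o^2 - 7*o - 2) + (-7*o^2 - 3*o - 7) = -7*o^3 - 8*o^2 - 10*o - 9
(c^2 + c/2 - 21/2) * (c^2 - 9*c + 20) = c^4 - 17*c^3/2 + 5*c^2 + 209*c/2 - 210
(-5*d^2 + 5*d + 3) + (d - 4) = -5*d^2 + 6*d - 1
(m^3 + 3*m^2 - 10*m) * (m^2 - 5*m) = m^5 - 2*m^4 - 25*m^3 + 50*m^2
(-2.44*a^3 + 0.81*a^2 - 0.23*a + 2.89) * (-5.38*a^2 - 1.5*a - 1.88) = 13.1272*a^5 - 0.6978*a^4 + 4.6096*a^3 - 16.726*a^2 - 3.9026*a - 5.4332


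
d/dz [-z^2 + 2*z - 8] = 2 - 2*z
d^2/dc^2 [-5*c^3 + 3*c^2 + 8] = 6 - 30*c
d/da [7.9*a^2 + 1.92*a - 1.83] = 15.8*a + 1.92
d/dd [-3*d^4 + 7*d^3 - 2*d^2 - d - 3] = -12*d^3 + 21*d^2 - 4*d - 1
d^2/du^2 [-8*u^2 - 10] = -16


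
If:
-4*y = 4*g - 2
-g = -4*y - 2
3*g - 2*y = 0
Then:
No Solution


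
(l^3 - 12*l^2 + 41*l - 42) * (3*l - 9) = 3*l^4 - 45*l^3 + 231*l^2 - 495*l + 378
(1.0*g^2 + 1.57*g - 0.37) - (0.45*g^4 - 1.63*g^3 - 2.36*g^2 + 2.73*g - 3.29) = -0.45*g^4 + 1.63*g^3 + 3.36*g^2 - 1.16*g + 2.92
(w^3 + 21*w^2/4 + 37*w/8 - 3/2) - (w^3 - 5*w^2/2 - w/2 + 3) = 31*w^2/4 + 41*w/8 - 9/2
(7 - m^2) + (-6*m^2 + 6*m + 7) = -7*m^2 + 6*m + 14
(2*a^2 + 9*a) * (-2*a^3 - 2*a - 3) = -4*a^5 - 18*a^4 - 4*a^3 - 24*a^2 - 27*a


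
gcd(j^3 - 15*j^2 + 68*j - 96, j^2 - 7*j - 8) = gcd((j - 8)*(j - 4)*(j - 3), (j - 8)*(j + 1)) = j - 8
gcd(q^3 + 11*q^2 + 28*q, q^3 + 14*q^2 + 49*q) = q^2 + 7*q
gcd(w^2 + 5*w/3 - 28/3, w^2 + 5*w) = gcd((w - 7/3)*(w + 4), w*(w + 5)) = 1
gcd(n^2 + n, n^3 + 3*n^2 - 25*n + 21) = 1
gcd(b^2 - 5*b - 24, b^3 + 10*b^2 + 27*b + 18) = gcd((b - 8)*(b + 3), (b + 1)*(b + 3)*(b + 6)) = b + 3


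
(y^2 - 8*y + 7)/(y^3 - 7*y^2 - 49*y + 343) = (y - 1)/(y^2 - 49)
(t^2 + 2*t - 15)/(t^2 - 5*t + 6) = (t + 5)/(t - 2)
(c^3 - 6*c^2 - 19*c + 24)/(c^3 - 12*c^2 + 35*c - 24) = (c + 3)/(c - 3)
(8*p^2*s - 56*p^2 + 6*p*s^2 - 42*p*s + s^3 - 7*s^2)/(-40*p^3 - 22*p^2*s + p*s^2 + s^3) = (7 - s)/(5*p - s)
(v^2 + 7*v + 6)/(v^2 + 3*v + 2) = (v + 6)/(v + 2)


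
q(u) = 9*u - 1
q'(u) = 9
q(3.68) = 32.12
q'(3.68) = 9.00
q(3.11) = 26.99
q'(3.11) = 9.00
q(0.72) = 5.48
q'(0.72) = 9.00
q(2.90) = 25.10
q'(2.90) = 9.00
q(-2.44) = -22.96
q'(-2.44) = 9.00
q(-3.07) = -28.63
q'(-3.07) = 9.00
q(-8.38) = -76.42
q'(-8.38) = 9.00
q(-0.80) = -8.20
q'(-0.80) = 9.00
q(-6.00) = -55.00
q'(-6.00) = 9.00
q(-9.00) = -82.00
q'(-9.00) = 9.00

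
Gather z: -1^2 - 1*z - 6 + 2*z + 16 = z + 9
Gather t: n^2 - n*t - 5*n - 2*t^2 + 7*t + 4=n^2 - 5*n - 2*t^2 + t*(7 - n) + 4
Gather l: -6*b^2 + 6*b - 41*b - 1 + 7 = -6*b^2 - 35*b + 6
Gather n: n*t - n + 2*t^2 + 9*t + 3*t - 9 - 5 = n*(t - 1) + 2*t^2 + 12*t - 14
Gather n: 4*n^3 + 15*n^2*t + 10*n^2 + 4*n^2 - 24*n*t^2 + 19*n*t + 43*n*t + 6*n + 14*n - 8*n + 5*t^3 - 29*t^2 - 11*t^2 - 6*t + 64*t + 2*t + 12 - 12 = 4*n^3 + n^2*(15*t + 14) + n*(-24*t^2 + 62*t + 12) + 5*t^3 - 40*t^2 + 60*t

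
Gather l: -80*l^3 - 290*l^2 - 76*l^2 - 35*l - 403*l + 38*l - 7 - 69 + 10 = -80*l^3 - 366*l^2 - 400*l - 66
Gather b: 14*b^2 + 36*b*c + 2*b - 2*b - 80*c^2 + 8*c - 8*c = 14*b^2 + 36*b*c - 80*c^2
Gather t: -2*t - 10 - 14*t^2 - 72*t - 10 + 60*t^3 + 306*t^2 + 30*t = 60*t^3 + 292*t^2 - 44*t - 20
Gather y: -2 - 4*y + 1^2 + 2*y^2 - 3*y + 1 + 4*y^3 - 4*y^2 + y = 4*y^3 - 2*y^2 - 6*y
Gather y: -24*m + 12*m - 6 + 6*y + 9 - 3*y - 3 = -12*m + 3*y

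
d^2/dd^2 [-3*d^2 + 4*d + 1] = -6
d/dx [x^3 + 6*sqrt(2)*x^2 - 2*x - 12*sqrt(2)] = 3*x^2 + 12*sqrt(2)*x - 2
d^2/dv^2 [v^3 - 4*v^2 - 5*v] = 6*v - 8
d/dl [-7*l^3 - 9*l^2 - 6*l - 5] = -21*l^2 - 18*l - 6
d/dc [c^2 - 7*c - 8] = 2*c - 7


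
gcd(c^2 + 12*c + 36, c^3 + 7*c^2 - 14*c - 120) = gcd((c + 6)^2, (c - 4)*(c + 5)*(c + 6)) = c + 6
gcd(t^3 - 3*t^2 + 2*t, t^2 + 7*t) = t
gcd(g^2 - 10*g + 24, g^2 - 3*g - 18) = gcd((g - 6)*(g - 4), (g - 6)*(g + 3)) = g - 6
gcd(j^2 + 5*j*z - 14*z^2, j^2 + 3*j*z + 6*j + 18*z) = 1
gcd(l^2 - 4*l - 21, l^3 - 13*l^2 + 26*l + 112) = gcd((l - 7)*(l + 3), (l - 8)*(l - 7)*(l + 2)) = l - 7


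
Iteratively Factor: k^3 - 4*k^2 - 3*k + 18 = (k - 3)*(k^2 - k - 6) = (k - 3)*(k + 2)*(k - 3)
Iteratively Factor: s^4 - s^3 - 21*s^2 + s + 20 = (s + 1)*(s^3 - 2*s^2 - 19*s + 20) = (s - 5)*(s + 1)*(s^2 + 3*s - 4) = (s - 5)*(s - 1)*(s + 1)*(s + 4)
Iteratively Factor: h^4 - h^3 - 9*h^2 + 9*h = (h)*(h^3 - h^2 - 9*h + 9) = h*(h - 1)*(h^2 - 9) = h*(h - 3)*(h - 1)*(h + 3)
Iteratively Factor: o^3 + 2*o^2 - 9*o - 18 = (o + 2)*(o^2 - 9) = (o + 2)*(o + 3)*(o - 3)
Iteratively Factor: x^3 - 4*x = (x + 2)*(x^2 - 2*x) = x*(x + 2)*(x - 2)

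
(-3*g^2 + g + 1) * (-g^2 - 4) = 3*g^4 - g^3 + 11*g^2 - 4*g - 4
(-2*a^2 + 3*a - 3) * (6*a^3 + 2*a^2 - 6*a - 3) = -12*a^5 + 14*a^4 - 18*a^2 + 9*a + 9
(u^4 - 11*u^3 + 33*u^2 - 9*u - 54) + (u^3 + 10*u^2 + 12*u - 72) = u^4 - 10*u^3 + 43*u^2 + 3*u - 126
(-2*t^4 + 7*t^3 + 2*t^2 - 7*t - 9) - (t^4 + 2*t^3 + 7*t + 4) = -3*t^4 + 5*t^3 + 2*t^2 - 14*t - 13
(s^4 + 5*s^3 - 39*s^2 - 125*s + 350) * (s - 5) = s^5 - 64*s^3 + 70*s^2 + 975*s - 1750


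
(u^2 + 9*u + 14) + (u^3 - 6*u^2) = u^3 - 5*u^2 + 9*u + 14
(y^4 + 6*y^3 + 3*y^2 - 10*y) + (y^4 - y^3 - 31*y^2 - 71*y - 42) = 2*y^4 + 5*y^3 - 28*y^2 - 81*y - 42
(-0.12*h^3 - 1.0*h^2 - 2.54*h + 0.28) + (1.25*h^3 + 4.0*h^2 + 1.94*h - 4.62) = 1.13*h^3 + 3.0*h^2 - 0.6*h - 4.34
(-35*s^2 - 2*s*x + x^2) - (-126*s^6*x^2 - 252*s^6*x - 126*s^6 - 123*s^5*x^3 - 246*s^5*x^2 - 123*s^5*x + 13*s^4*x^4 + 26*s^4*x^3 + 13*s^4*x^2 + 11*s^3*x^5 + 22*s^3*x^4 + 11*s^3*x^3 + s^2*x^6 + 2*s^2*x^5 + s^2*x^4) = 126*s^6*x^2 + 252*s^6*x + 126*s^6 + 123*s^5*x^3 + 246*s^5*x^2 + 123*s^5*x - 13*s^4*x^4 - 26*s^4*x^3 - 13*s^4*x^2 - 11*s^3*x^5 - 22*s^3*x^4 - 11*s^3*x^3 - s^2*x^6 - 2*s^2*x^5 - s^2*x^4 - 35*s^2 - 2*s*x + x^2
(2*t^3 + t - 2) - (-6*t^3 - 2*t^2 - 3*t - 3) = 8*t^3 + 2*t^2 + 4*t + 1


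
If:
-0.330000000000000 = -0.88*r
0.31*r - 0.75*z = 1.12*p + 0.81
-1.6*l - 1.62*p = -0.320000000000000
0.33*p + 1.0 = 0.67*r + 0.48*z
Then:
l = 1.35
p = -1.14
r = 0.38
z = 0.78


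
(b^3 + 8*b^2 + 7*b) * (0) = 0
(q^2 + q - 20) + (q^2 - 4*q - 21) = 2*q^2 - 3*q - 41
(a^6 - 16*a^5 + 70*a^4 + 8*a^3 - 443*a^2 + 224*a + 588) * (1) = a^6 - 16*a^5 + 70*a^4 + 8*a^3 - 443*a^2 + 224*a + 588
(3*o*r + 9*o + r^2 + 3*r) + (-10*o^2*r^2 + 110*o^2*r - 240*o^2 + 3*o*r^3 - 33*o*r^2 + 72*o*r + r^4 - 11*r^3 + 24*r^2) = -10*o^2*r^2 + 110*o^2*r - 240*o^2 + 3*o*r^3 - 33*o*r^2 + 75*o*r + 9*o + r^4 - 11*r^3 + 25*r^2 + 3*r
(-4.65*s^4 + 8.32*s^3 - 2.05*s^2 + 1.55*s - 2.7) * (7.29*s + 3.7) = -33.8985*s^5 + 43.4478*s^4 + 15.8395*s^3 + 3.7145*s^2 - 13.948*s - 9.99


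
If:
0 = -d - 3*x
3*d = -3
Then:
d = -1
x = 1/3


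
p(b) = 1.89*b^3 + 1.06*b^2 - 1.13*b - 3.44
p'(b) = 5.67*b^2 + 2.12*b - 1.13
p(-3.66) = -77.77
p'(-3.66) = 67.06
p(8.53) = 1237.08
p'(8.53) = 429.51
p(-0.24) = -3.13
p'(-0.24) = -1.31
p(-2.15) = -14.89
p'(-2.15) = 20.52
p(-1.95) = -11.22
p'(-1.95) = 16.30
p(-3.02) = -42.42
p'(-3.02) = 44.18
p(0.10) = -3.54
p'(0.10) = -0.86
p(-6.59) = -490.86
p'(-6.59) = 231.14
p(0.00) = -3.44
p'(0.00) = -1.13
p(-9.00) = -1285.22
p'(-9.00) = 439.06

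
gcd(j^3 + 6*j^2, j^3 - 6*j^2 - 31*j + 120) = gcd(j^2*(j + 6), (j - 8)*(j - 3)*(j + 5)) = 1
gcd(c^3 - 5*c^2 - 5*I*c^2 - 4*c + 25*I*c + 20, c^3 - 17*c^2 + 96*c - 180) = c - 5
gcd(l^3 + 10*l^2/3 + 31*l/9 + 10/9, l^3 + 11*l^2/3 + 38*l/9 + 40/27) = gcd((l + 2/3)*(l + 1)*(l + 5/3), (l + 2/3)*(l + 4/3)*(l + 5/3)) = l^2 + 7*l/3 + 10/9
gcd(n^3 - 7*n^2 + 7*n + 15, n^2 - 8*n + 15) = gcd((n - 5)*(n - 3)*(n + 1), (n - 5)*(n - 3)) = n^2 - 8*n + 15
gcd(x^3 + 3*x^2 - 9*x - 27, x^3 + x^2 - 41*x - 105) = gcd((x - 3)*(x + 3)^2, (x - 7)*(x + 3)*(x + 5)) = x + 3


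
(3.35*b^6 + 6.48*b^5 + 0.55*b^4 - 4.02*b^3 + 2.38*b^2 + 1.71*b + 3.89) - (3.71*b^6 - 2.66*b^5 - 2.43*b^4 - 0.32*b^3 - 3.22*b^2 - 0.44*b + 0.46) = -0.36*b^6 + 9.14*b^5 + 2.98*b^4 - 3.7*b^3 + 5.6*b^2 + 2.15*b + 3.43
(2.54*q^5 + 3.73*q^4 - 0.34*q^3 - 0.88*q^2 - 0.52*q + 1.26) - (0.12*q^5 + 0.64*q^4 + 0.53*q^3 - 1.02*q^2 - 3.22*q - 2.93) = 2.42*q^5 + 3.09*q^4 - 0.87*q^3 + 0.14*q^2 + 2.7*q + 4.19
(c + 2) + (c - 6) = 2*c - 4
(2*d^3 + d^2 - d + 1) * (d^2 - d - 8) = 2*d^5 - d^4 - 18*d^3 - 6*d^2 + 7*d - 8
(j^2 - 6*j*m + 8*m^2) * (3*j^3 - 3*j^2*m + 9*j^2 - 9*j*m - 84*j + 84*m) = 3*j^5 - 21*j^4*m + 9*j^4 + 42*j^3*m^2 - 63*j^3*m - 84*j^3 - 24*j^2*m^3 + 126*j^2*m^2 + 588*j^2*m - 72*j*m^3 - 1176*j*m^2 + 672*m^3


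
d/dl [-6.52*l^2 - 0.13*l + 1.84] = -13.04*l - 0.13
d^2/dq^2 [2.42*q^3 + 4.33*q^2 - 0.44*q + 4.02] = 14.52*q + 8.66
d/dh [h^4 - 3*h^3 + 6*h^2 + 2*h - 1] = 4*h^3 - 9*h^2 + 12*h + 2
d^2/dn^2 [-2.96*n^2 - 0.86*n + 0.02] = -5.92000000000000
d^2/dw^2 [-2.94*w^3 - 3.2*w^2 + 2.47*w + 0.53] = -17.64*w - 6.4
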